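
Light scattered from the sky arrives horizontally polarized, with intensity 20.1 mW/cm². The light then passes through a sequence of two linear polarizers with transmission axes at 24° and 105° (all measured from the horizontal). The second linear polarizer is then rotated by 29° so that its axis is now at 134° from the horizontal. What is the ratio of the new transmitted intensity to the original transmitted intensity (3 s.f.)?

Before rotation:
I₁ = I₀ cos²(24° − 0°) = I₀ cos²(24°) = 0.8346 I₀.
I₂ = I₁ cos²(105° − 24°) = 0.8346 I₀ · cos²(81°) = 0.02042 I₀.
After rotation:
I₁ = I₀ cos²(24° − 0°) = I₀ cos²(24°) = 0.8346 I₀.
Angle between axes 1 and 2: 70°. I₂ = 0.8346 I₀ · cos²(70°) = 0.09763 I₀.
Ratio = 0.09763 / 0.02042 = 4.78.

I_new/I_old ≈ 4.78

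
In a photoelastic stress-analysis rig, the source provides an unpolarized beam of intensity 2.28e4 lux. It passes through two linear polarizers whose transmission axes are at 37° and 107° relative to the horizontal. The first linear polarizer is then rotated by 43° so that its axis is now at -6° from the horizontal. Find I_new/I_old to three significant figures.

Before rotation:
Unpolarized light through the first polarizer → I₁ = ½ I₀, now polarized at 37°.
I₂ = I₁ cos²(107° − 37°) = 0.5 I₀ · cos²(70°) = 0.05849 I₀.
After rotation:
Unpolarized light through the first polarizer → I₁ = ½ I₀, now polarized at -6°.
Angle between axes 1 and 2: 67°. I₂ = 0.5 I₀ · cos²(67°) = 0.07634 I₀.
Ratio = 0.07634 / 0.05849 = 1.305.

I_new/I_old ≈ 1.31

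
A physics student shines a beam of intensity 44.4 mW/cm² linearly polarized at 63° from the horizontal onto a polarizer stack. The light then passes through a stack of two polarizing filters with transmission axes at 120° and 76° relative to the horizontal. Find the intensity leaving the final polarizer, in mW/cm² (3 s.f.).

I₁ = 44.4 mW/cm² · cos²(57°) = 13.17 mW/cm².
I₂ = I₁ · cos²(44°) = 13.17 · 0.5174 = 6.815 mW/cm².

I ≈ 6.82 mW/cm²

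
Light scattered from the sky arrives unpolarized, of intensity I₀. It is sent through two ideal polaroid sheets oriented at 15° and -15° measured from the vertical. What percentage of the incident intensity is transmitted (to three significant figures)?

≈ 37.5%

Unpolarized light through the first polarizer → I₁ = ½ I₀, now polarized at 15°.
I₂ = I₁ cos²(-15° − 15°) = 0.5 I₀ · cos²(30°) = 0.375 I₀.
That is 37.5% of the incident intensity.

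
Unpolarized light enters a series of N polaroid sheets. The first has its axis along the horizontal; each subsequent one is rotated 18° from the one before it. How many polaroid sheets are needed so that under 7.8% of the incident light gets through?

First polarizer halves the unpolarized light: factor 1/2.
Each further stage multiplies by cos²(18°) = 0.9045.
After N polarizers: T = 0.5·0.9045^(N−1). Require T < 0.078 ⇒ N−1 > ln(0.078/0.5)/ln(0.9045) = 18.51, so N−1 ≥ 19 and N = 20.
Check: N=20 gives T = 0.07427 < 0.078; N=19 gives T = 0.08211.

N = 20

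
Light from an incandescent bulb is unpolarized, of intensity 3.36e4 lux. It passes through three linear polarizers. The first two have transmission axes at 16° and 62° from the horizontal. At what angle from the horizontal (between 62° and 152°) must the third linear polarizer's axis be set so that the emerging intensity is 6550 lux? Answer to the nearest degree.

θ ≈ 88°

Unpolarized light through the first polarizer → I₁ = ½ I₀, now polarized at 16°.
I₂ = I₁ cos²(62° − 16°) = 0.5 I₀ · cos²(46°) = 0.2413 I₀.
Target fraction: 6550 / 3.36e4 lux = 0.1949 of I₀.
Need I₃/I₀ = 0.1949, so cos²(θ − 62°) = 0.1949 / 0.2413 = 0.808.
θ − 62° = arccos(√0.808) = 26.0°, giving θ ≈ 62 + 26.0 = 88.0°.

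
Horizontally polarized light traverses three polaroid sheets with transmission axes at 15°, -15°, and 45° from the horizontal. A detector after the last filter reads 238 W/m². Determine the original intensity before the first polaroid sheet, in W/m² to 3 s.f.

I₀ ≈ 1360 W/m²

I₁ = I₀ cos²(15° − 0°) = I₀ cos²(15°) = 0.933 I₀.
I₂ = I₁ cos²(-15° − 15°) = 0.933 I₀ · cos²(30°) = 0.6998 I₀.
I₃ = I₂ cos²(45° + 15°) = 0.6998 I₀ · cos²(60°) = 0.1749 I₀.
So 238 W/m² = 0.1749 I₀, giving I₀ = 238/0.1749 = 1360 W/m².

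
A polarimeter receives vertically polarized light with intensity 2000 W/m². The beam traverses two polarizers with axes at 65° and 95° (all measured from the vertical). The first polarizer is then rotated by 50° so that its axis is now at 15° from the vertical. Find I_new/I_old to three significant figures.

Before rotation:
By Malus's law, I₁ = I₀ cos²(65° − 0°) = I₀ cos²(65°) = 0.1786 I₀.
I₂ = I₁ cos²(95° − 65°) = 0.1786 I₀ · cos²(30°) = 0.134 I₀.
After rotation:
I₁ = I₀ cos²(15° − 0°) = I₀ cos²(15°) = 0.933 I₀.
I₂ = I₁ cos²(95° − 15°) = 0.933 I₀ · cos²(80°) = 0.02813 I₀.
Ratio = 0.02813 / 0.134 = 0.21.

I_new/I_old ≈ 0.210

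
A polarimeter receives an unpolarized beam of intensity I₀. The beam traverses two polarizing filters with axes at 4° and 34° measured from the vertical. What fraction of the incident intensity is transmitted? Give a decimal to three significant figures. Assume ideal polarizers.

Unpolarized light through the first polarizer → I₁ = ½ I₀, now polarized at 4°.
I₂ = I₁ cos²(34° − 4°) = 0.5 I₀ · cos²(30°) = 0.375 I₀.
Transmitted fraction = 0.375.

≈ 0.375 I₀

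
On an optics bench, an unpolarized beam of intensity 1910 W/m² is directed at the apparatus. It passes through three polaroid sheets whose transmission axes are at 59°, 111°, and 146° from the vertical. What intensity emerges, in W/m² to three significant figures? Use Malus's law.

I ≈ 243 W/m²

Unpolarized light through the first polarizer → I₁ = 1910 W/m²/2 = 955 W/m², polarized at 59°.
I₂ = I₁ · cos²(52°) = 955 · 0.379 = 362 W/m².
I₃ = I₂ · cos²(35°) = 362 · 0.671 = 242.9 W/m².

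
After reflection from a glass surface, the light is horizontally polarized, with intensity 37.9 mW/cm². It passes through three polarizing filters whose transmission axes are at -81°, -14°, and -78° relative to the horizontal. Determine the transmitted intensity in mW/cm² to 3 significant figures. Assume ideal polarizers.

I ≈ 0.0272 mW/cm²

I₁ = 37.9 mW/cm² · cos²(81°) = 0.9275 mW/cm².
I₂ = I₁ · cos²(67°) = 0.9275 · 0.1527 = 0.1416 mW/cm².
I₃ = I₂ · cos²(64°) = 0.1416 · 0.1922 = 0.02721 mW/cm².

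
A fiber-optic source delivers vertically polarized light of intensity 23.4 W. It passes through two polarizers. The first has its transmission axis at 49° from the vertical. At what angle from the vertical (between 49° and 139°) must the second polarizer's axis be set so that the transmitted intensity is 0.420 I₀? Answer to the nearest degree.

θ ≈ 58°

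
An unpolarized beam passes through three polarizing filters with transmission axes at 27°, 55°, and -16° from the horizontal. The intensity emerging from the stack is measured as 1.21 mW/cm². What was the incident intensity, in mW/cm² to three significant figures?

I₀ ≈ 29.3 mW/cm²

Unpolarized light through the first polarizer → I₁ = ½ I₀, now polarized at 27°.
I₂ = I₁ cos²(55° − 27°) = 0.5 I₀ · cos²(28°) = 0.3898 I₀.
I₃ = I₂ cos²(-16° − 55°) = 0.3898 I₀ · cos²(71°) = 0.04132 I₀.
So 1.21 mW/cm² = 0.04132 I₀, giving I₀ = 1.21/0.04132 = 29.29 mW/cm².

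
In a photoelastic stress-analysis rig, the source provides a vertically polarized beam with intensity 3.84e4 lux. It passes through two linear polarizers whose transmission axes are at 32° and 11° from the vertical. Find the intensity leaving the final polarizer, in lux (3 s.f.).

I ≈ 2.41e4 lux

I₁ = 3.84e4 lux · cos²(32°) = 2.762e+04 lux.
I₂ = I₁ · cos²(21°) = 2.762e+04 · 0.8716 = 2.407e+04 lux.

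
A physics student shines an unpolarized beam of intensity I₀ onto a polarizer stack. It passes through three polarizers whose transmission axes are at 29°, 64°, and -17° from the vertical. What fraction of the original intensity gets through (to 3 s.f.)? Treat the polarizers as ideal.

Unpolarized light through the first polarizer → I₁ = ½ I₀, now polarized at 29°.
I₂ = I₁ cos²(64° − 29°) = 0.5 I₀ · cos²(35°) = 0.3355 I₀.
I₃ = I₂ cos²(-17° − 64°) = 0.3355 I₀ · cos²(81°) = 0.00821 I₀.
Transmitted fraction = 0.00821.

≈ 0.00821 I₀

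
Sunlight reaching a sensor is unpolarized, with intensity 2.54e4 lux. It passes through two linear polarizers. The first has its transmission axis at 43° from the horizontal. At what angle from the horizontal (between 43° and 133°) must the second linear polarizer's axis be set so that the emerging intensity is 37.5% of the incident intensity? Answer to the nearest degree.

θ ≈ 73°

Unpolarized light through the first polarizer → I₁ = ½ I₀, now polarized at 43°.
Need I₂/I₀ = 0.375, so cos²(θ − 43°) = 0.375 / 0.5 = 0.75.
θ − 43° = arccos(√0.75) = 30.0°, giving θ ≈ 43 + 30.0 = 73.0°.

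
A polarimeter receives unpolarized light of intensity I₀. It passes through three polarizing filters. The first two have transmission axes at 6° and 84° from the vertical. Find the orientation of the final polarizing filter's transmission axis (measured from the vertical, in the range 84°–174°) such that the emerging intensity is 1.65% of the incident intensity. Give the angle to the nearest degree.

θ ≈ 113°

Unpolarized light through the first polarizer → I₁ = ½ I₀, now polarized at 6°.
I₂ = I₁ cos²(84° − 6°) = 0.5 I₀ · cos²(78°) = 0.02161 I₀.
Need I₃/I₀ = 0.0165, so cos²(θ − 84°) = 0.0165 / 0.02161 = 0.7634.
θ − 84° = arccos(√0.7634) = 29.1°, giving θ ≈ 84 + 29.1 = 113.1°.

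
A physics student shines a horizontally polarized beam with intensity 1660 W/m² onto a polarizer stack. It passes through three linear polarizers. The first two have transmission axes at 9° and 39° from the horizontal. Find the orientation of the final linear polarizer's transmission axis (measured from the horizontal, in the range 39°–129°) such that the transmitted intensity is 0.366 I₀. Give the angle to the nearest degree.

θ ≈ 84°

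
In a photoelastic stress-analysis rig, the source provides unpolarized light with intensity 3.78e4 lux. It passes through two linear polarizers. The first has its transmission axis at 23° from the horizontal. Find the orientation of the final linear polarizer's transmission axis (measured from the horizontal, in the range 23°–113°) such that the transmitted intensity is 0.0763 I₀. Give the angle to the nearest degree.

Unpolarized light through the first polarizer → I₁ = ½ I₀, now polarized at 23°.
Need I₂/I₀ = 0.0763, so cos²(θ − 23°) = 0.0763 / 0.5 = 0.1526.
θ − 23° = arccos(√0.1526) = 67.0°, giving θ ≈ 23 + 67.0 = 90.0°.

θ ≈ 90°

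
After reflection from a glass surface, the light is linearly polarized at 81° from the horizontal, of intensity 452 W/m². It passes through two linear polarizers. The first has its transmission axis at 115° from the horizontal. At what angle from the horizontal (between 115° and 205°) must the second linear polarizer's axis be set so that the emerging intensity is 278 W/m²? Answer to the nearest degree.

I₁ = I₀ cos²(115° − 81°) = I₀ cos²(34°) = 0.6873 I₀.
Target fraction: 278 / 452 W/m² = 0.615 of I₀.
Need I₂/I₀ = 0.615, so cos²(θ − 115°) = 0.615 / 0.6873 = 0.8949.
θ − 115° = arccos(√0.8949) = 18.9°, giving θ ≈ 115 + 18.9 = 133.9°.

θ ≈ 134°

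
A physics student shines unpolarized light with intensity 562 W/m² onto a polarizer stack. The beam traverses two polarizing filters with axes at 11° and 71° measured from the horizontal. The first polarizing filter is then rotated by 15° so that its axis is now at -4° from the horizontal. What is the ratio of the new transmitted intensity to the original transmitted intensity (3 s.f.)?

Before rotation:
Unpolarized light through the first polarizer → I₁ = ½ I₀, now polarized at 11°.
I₂ = I₁ cos²(71° − 11°) = 0.5 I₀ · cos²(60°) = 0.125 I₀.
After rotation:
Unpolarized light through the first polarizer → I₁ = ½ I₀, now polarized at -4°.
I₂ = I₁ cos²(71° + 4°) = 0.5 I₀ · cos²(75°) = 0.03349 I₀.
Ratio = 0.03349 / 0.125 = 0.2679.

I_new/I_old ≈ 0.268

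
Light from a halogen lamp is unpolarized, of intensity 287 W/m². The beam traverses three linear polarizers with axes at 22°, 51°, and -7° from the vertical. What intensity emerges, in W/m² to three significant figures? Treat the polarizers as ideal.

Unpolarized light through the first polarizer → I₁ = 287 W/m²/2 = 143.5 W/m², polarized at 22°.
I₂ = I₁ · cos²(29°) = 143.5 · 0.765 = 109.8 W/m².
I₃ = I₂ · cos²(58°) = 109.8 · 0.2808 = 30.83 W/m².

I ≈ 30.8 W/m²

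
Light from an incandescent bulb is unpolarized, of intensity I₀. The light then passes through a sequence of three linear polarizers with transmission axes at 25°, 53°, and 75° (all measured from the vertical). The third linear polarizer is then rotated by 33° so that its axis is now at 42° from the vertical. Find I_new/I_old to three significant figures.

Before rotation:
Unpolarized light through the first polarizer → I₁ = ½ I₀, now polarized at 25°.
I₂ = I₁ cos²(53° − 25°) = 0.5 I₀ · cos²(28°) = 0.3898 I₀.
I₃ = I₂ cos²(75° − 53°) = 0.3898 I₀ · cos²(22°) = 0.3351 I₀.
After rotation:
Unpolarized light through the first polarizer → I₁ = ½ I₀, now polarized at 25°.
I₂ = I₁ cos²(53° − 25°) = 0.5 I₀ · cos²(28°) = 0.3898 I₀.
I₃ = I₂ cos²(42° − 53°) = 0.3898 I₀ · cos²(11°) = 0.3756 I₀.
Ratio = 0.3756 / 0.3351 = 1.121.

I_new/I_old ≈ 1.12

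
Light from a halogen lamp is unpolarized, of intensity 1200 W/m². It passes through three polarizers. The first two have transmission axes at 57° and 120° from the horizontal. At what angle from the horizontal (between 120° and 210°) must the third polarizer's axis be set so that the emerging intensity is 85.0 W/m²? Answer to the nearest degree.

Unpolarized light through the first polarizer → I₁ = ½ I₀, now polarized at 57°.
I₂ = I₁ cos²(120° − 57°) = 0.5 I₀ · cos²(63°) = 0.1031 I₀.
Target fraction: 85.0 / 1200 W/m² = 0.07083 of I₀.
Need I₃/I₀ = 0.07083, so cos²(θ − 120°) = 0.07083 / 0.1031 = 0.6873.
θ − 120° = arccos(√0.6873) = 34.0°, giving θ ≈ 120 + 34.0 = 154.0°.

θ ≈ 154°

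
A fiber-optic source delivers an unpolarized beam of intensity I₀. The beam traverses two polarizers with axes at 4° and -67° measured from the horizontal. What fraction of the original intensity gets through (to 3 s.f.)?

≈ 0.0530 I₀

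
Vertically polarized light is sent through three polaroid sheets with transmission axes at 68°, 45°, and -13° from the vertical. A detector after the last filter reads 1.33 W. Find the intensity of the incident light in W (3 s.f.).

I₀ ≈ 39.8 W

I₁ = I₀ cos²(68° − 0°) = I₀ cos²(68°) = 0.1403 I₀.
I₂ = I₁ cos²(45° − 68°) = 0.1403 I₀ · cos²(23°) = 0.1189 I₀.
I₃ = I₂ cos²(-13° − 45°) = 0.1189 I₀ · cos²(58°) = 0.03339 I₀.
So 1.33 W = 0.03339 I₀, giving I₀ = 1.33/0.03339 = 39.83 W.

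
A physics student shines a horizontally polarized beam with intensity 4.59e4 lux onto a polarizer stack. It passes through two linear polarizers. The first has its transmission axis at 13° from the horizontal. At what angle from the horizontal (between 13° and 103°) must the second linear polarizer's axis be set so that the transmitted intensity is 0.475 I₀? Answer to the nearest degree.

θ ≈ 58°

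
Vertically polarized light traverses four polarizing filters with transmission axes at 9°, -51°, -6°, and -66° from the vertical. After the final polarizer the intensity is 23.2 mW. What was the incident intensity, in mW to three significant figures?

I₀ ≈ 761 mW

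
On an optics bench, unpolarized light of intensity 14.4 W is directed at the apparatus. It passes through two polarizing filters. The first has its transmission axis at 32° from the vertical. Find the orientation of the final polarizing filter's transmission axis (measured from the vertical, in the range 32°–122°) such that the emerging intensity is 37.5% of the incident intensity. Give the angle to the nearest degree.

θ ≈ 62°

Unpolarized light through the first polarizer → I₁ = ½ I₀, now polarized at 32°.
Need I₂/I₀ = 0.375, so cos²(θ − 32°) = 0.375 / 0.5 = 0.75.
θ − 32° = arccos(√0.75) = 30.0°, giving θ ≈ 32 + 30.0 = 62.0°.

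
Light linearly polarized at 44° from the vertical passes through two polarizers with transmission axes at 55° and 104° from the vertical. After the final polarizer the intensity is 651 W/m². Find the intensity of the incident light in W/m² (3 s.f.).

I₀ ≈ 1570 W/m²

By Malus's law, I₁ = I₀ cos²(55° − 44°) = I₀ cos²(11°) = 0.9636 I₀.
I₂ = I₁ cos²(104° − 55°) = 0.9636 I₀ · cos²(49°) = 0.4147 I₀.
So 651 W/m² = 0.4147 I₀, giving I₀ = 651/0.4147 = 1570 W/m².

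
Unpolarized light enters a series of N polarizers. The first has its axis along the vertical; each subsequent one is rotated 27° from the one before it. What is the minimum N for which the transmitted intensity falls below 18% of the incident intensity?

N = 6

First polarizer halves the unpolarized light: factor 1/2.
Each further stage multiplies by cos²(27°) = 0.7939.
After N polarizers: T = 0.5·0.7939^(N−1). Require T < 0.18 ⇒ N−1 > ln(0.18/0.5)/ln(0.7939) = 4.43, so N−1 ≥ 5 and N = 6.
Check: N=6 gives T = 0.1577 < 0.18; N=5 gives T = 0.1986.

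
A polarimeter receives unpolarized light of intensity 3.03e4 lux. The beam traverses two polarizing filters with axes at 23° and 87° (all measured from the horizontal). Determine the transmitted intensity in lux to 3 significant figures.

Unpolarized light through the first polarizer → I₁ = 3.03e4 lux/2 = 1.515e+04 lux, polarized at 23°.
I₂ = I₁ · cos²(64°) = 1.515e+04 · 0.1922 = 2911 lux.

I ≈ 2910 lux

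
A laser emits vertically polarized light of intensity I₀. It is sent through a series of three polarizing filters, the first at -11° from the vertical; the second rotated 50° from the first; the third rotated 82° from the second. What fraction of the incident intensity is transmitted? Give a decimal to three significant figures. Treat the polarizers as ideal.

By Malus's law, I₁ = I₀ cos²(-11° − 0°) = I₀ cos²(11°) = 0.9636 I₀.
I₂ = I₁ cos²(50°) = 0.9636 · 0.4132 I₀ = 0.3981 I₀.
I₃ = I₂ cos²(82°) = 0.3981 · 0.01937 I₀ = 0.007711 I₀.
Transmitted fraction = 0.007711.

≈ 0.00771 I₀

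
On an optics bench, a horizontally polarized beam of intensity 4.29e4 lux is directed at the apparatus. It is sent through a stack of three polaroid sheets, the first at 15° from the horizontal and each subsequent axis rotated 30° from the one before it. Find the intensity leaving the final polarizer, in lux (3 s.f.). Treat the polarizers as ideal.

By Malus's law, I₁ = 4.29e4 lux · cos²(15°) = 4.003e+04 lux.
I₂ = I₁ · cos²(30°) = 4.003e+04 · 0.75 = 3.002e+04 lux.
I₃ = I₂ · cos²(30°) = 3.002e+04 · 0.75 = 2.251e+04 lux.

I ≈ 2.25e4 lux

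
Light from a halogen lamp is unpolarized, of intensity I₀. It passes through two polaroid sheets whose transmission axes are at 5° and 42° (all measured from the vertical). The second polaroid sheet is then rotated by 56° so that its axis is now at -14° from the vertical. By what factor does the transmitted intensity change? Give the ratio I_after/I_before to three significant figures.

Before rotation:
Unpolarized light through the first polarizer → I₁ = ½ I₀, now polarized at 5°.
I₂ = I₁ cos²(42° − 5°) = 0.5 I₀ · cos²(37°) = 0.3189 I₀.
After rotation:
Unpolarized light through the first polarizer → I₁ = ½ I₀, now polarized at 5°.
I₂ = I₁ cos²(-14° − 5°) = 0.5 I₀ · cos²(19°) = 0.447 I₀.
Ratio = 0.447 / 0.3189 = 1.402.

I_new/I_old ≈ 1.40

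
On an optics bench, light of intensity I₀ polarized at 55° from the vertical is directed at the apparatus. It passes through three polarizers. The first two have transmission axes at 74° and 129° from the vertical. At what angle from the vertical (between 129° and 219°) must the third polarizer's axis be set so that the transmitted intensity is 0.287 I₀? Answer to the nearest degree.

θ ≈ 138°

I₁ = I₀ cos²(74° − 55°) = I₀ cos²(19°) = 0.894 I₀.
I₂ = I₁ cos²(129° − 74°) = 0.894 I₀ · cos²(55°) = 0.2941 I₀.
Need I₃/I₀ = 0.287, so cos²(θ − 129°) = 0.287 / 0.2941 = 0.9758.
θ − 129° = arccos(√0.9758) = 9.0°, giving θ ≈ 129 + 9.0 = 138.0°.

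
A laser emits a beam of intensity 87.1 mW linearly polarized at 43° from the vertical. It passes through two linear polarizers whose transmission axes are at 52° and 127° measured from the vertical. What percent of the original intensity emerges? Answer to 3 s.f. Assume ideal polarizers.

By Malus's law, I₁ = 87.1 mW · cos²(9°) = 84.97 mW.
I₂ = I₁ · cos²(75°) = 84.97 · 0.06699 = 5.692 mW.
That is 6.535% of the incident intensity.

≈ 6.53%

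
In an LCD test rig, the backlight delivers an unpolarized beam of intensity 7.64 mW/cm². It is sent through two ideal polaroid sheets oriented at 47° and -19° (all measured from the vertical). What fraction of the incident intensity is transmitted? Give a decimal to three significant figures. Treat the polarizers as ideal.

Unpolarized light through the first polarizer → I₁ = 7.64 mW/cm²/2 = 3.82 mW/cm², polarized at 47°.
I₂ = I₁ · cos²(66°) = 3.82 · 0.1654 = 0.632 mW/cm².
Transmitted fraction = 0.08272.

I/I₀ ≈ 0.0827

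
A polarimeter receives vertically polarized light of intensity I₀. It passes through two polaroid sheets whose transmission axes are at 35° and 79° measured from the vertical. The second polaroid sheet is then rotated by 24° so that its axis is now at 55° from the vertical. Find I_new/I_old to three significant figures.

I_new/I_old ≈ 1.71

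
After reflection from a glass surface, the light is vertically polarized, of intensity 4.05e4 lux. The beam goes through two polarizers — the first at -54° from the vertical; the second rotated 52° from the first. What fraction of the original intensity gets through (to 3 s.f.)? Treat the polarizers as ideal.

I/I₀ ≈ 0.131

I₁ = 4.05e4 lux · cos²(54°) = 1.399e+04 lux.
I₂ = I₁ · cos²(52°) = 1.399e+04 · 0.379 = 5304 lux.
Transmitted fraction = 0.131.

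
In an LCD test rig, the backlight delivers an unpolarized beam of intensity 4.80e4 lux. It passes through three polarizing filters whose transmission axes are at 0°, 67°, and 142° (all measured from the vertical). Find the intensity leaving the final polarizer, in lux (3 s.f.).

I ≈ 245 lux

Unpolarized light through the first polarizer → I₁ = 4.80e4 lux/2 = 2.4e+04 lux, polarized at 0°.
I₂ = I₁ · cos²(67°) = 2.4e+04 · 0.1527 = 3664 lux.
I₃ = I₂ · cos²(75°) = 3664 · 0.06699 = 245.4 lux.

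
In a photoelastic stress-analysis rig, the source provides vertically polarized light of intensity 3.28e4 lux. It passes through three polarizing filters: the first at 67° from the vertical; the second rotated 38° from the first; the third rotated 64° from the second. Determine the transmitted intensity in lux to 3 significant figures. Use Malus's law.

I ≈ 598 lux

By Malus's law, I₁ = 3.28e4 lux · cos²(67°) = 5008 lux.
I₂ = I₁ · cos²(38°) = 5008 · 0.621 = 3110 lux.
I₃ = I₂ · cos²(64°) = 3110 · 0.1922 = 597.6 lux.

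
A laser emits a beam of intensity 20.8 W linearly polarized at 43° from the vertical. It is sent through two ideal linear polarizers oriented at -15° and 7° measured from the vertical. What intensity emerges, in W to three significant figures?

By Malus's law, I₁ = 20.8 W · cos²(58°) = 5.841 W.
I₂ = I₁ · cos²(22°) = 5.841 · 0.8597 = 5.021 W.

I ≈ 5.02 W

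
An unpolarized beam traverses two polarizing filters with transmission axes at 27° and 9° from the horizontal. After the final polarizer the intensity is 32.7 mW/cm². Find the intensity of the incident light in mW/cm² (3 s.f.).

Unpolarized light through the first polarizer → I₁ = ½ I₀, now polarized at 27°.
I₂ = I₁ cos²(9° − 27°) = 0.5 I₀ · cos²(18°) = 0.4523 I₀.
So 32.7 mW/cm² = 0.4523 I₀, giving I₀ = 32.7/0.4523 = 72.3 mW/cm².

I₀ ≈ 72.3 mW/cm²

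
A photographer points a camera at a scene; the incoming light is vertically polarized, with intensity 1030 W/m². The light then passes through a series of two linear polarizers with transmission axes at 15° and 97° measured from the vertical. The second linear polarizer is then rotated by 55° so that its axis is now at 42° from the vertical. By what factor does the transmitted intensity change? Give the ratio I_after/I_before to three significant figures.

Before rotation:
By Malus's law, I₁ = I₀ cos²(15° − 0°) = I₀ cos²(15°) = 0.933 I₀.
I₂ = I₁ cos²(97° − 15°) = 0.933 I₀ · cos²(82°) = 0.01807 I₀.
After rotation:
I₁ = I₀ cos²(15° − 0°) = I₀ cos²(15°) = 0.933 I₀.
I₂ = I₁ cos²(42° − 15°) = 0.933 I₀ · cos²(27°) = 0.7407 I₀.
Ratio = 0.7407 / 0.01807 = 40.99.

I_new/I_old ≈ 41.0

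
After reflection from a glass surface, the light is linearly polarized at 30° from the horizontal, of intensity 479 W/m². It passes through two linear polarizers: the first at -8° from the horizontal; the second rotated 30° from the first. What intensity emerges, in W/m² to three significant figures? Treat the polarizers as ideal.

I ≈ 223 W/m²

I₁ = 479 W/m² · cos²(38°) = 297.4 W/m².
I₂ = I₁ · cos²(30°) = 297.4 · 0.75 = 223.1 W/m².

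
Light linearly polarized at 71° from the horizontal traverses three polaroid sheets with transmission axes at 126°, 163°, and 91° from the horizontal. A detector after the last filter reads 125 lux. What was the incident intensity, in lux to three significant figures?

I₀ ≈ 6240 lux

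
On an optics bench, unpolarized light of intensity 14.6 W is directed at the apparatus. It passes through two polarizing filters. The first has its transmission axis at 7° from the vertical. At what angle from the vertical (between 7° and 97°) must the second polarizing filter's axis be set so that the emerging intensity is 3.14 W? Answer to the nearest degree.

Unpolarized light through the first polarizer → I₁ = ½ I₀, now polarized at 7°.
Target fraction: 3.14 / 14.6 W = 0.2151 of I₀.
Need I₂/I₀ = 0.2151, so cos²(θ − 7°) = 0.2151 / 0.5 = 0.4301.
θ − 7° = arccos(√0.4301) = 49.0°, giving θ ≈ 7 + 49.0 = 56.0°.

θ ≈ 56°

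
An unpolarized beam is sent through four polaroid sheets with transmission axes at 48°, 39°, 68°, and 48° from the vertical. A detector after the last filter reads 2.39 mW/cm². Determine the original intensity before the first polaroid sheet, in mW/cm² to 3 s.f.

Unpolarized light through the first polarizer → I₁ = ½ I₀, now polarized at 48°.
I₂ = I₁ cos²(39° − 48°) = 0.5 I₀ · cos²(9°) = 0.4878 I₀.
I₃ = I₂ cos²(68° − 39°) = 0.4878 I₀ · cos²(29°) = 0.3731 I₀.
I₄ = I₃ cos²(48° − 68°) = 0.3731 I₀ · cos²(20°) = 0.3295 I₀.
So 2.39 mW/cm² = 0.3295 I₀, giving I₀ = 2.39/0.3295 = 7.254 mW/cm².

I₀ ≈ 7.25 mW/cm²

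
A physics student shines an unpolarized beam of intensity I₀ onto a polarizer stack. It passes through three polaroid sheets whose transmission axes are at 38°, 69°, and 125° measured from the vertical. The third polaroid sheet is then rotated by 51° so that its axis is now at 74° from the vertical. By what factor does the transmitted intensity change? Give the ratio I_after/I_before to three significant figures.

I_new/I_old ≈ 3.17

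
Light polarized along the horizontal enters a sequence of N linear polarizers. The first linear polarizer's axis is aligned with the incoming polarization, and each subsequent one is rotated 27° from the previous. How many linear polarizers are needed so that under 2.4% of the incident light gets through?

N = 18

First polarizer is aligned with the polarization: full transmission.
Each further stage multiplies by cos²(27°) = 0.7939.
After N polarizers: T = 0.7939^(N−1). Require T < 0.024 ⇒ N−1 > ln(0.024)/ln(0.7939) = 16.16, so N−1 ≥ 17 and N = 18.
Check: N=18 gives T = 0.01977 < 0.024; N=17 gives T = 0.0249.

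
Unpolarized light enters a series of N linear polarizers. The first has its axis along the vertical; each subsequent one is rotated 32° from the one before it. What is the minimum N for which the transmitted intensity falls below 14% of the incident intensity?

First polarizer halves the unpolarized light: factor 1/2.
Each further stage multiplies by cos²(32°) = 0.7192.
After N polarizers: T = 0.5·0.7192^(N−1). Require T < 0.14 ⇒ N−1 > ln(0.14/0.5)/ln(0.7192) = 3.86, so N−1 ≥ 4 and N = 5.
Check: N=5 gives T = 0.1338 < 0.14; N=4 gives T = 0.186.

N = 5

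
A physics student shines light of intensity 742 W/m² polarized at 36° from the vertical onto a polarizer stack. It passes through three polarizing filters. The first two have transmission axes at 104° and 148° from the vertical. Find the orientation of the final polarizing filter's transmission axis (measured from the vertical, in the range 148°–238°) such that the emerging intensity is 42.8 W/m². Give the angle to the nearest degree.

θ ≈ 175°

By Malus's law, I₁ = I₀ cos²(104° − 36°) = I₀ cos²(68°) = 0.1403 I₀.
I₂ = I₁ cos²(148° − 104°) = 0.1403 I₀ · cos²(44°) = 0.07261 I₀.
Target fraction: 42.8 / 742 W/m² = 0.05768 of I₀.
Need I₃/I₀ = 0.05768, so cos²(θ − 148°) = 0.05768 / 0.07261 = 0.7944.
θ − 148° = arccos(√0.7944) = 27.0°, giving θ ≈ 148 + 27.0 = 175.0°.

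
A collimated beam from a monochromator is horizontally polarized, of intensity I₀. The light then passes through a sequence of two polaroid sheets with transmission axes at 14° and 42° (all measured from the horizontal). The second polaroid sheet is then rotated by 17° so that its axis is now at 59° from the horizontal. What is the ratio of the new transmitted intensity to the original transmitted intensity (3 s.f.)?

I_new/I_old ≈ 0.641

Before rotation:
By Malus's law, I₁ = I₀ cos²(14° − 0°) = I₀ cos²(14°) = 0.9415 I₀.
I₂ = I₁ cos²(42° − 14°) = 0.9415 I₀ · cos²(28°) = 0.734 I₀.
After rotation:
I₁ = I₀ cos²(14° − 0°) = I₀ cos²(14°) = 0.9415 I₀.
I₂ = I₁ cos²(59° − 14°) = 0.9415 I₀ · cos²(45°) = 0.4707 I₀.
Ratio = 0.4707 / 0.734 = 0.6414.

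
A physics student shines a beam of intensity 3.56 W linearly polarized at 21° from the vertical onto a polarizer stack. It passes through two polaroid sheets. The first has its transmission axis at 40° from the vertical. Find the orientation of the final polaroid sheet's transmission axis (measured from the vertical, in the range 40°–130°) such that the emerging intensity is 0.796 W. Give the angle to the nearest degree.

θ ≈ 100°

I₁ = I₀ cos²(40° − 21°) = I₀ cos²(19°) = 0.894 I₀.
Target fraction: 0.796 / 3.56 W = 0.2236 of I₀.
Need I₂/I₀ = 0.2236, so cos²(θ − 40°) = 0.2236 / 0.894 = 0.2501.
θ − 40° = arccos(√0.2501) = 60.0°, giving θ ≈ 40 + 60.0 = 100.0°.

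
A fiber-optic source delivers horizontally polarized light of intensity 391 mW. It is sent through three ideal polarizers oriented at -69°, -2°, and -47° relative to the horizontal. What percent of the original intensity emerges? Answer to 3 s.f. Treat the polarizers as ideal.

I₁ = 391 mW · cos²(69°) = 50.22 mW.
I₂ = I₁ · cos²(67°) = 50.22 · 0.1527 = 7.666 mW.
I₃ = I₂ · cos²(45°) = 7.666 · 0.5 = 3.833 mW.
That is 0.9804% of the incident intensity.

≈ 0.980%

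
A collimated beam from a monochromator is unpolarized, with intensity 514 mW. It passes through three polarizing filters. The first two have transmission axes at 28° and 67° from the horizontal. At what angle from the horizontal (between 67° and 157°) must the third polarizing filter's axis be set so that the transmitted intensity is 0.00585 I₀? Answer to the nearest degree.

θ ≈ 149°

Unpolarized light through the first polarizer → I₁ = ½ I₀, now polarized at 28°.
I₂ = I₁ cos²(67° − 28°) = 0.5 I₀ · cos²(39°) = 0.302 I₀.
Need I₃/I₀ = 0.00585, so cos²(θ − 67°) = 0.00585 / 0.302 = 0.01937.
θ − 67° = arccos(√0.01937) = 82.0°, giving θ ≈ 67 + 82.0 = 149.0°.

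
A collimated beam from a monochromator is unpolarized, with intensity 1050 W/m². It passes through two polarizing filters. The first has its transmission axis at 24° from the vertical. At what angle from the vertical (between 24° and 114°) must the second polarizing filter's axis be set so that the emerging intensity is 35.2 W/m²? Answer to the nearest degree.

θ ≈ 99°

Unpolarized light through the first polarizer → I₁ = ½ I₀, now polarized at 24°.
Target fraction: 35.2 / 1050 W/m² = 0.03352 of I₀.
Need I₂/I₀ = 0.03352, so cos²(θ − 24°) = 0.03352 / 0.5 = 0.06705.
θ − 24° = arccos(√0.06705) = 75.0°, giving θ ≈ 24 + 75.0 = 99.0°.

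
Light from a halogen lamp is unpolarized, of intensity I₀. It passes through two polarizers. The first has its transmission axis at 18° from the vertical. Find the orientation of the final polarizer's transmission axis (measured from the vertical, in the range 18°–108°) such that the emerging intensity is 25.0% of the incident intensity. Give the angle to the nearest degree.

θ ≈ 63°

Unpolarized light through the first polarizer → I₁ = ½ I₀, now polarized at 18°.
Need I₂/I₀ = 0.25, so cos²(θ − 18°) = 0.25 / 0.5 = 0.5.
θ − 18° = arccos(√0.5) = 45.0°, giving θ ≈ 18 + 45.0 = 63.0°.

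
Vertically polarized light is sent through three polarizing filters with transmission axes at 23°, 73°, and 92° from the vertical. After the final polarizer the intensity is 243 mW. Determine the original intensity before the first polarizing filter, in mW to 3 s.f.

I₀ ≈ 776 mW

I₁ = I₀ cos²(23° − 0°) = I₀ cos²(23°) = 0.8473 I₀.
I₂ = I₁ cos²(73° − 23°) = 0.8473 I₀ · cos²(50°) = 0.3501 I₀.
I₃ = I₂ cos²(92° − 73°) = 0.3501 I₀ · cos²(19°) = 0.313 I₀.
So 243 mW = 0.313 I₀, giving I₀ = 243/0.313 = 776.4 mW.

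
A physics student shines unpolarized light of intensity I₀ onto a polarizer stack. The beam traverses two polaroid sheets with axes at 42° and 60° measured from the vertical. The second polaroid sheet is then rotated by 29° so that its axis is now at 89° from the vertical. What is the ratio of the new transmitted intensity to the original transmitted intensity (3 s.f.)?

I_new/I_old ≈ 0.514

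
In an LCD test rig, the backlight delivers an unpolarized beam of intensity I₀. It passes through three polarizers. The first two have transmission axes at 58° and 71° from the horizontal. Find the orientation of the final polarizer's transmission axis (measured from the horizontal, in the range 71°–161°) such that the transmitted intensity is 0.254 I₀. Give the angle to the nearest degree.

θ ≈ 114°

Unpolarized light through the first polarizer → I₁ = ½ I₀, now polarized at 58°.
I₂ = I₁ cos²(71° − 58°) = 0.5 I₀ · cos²(13°) = 0.4747 I₀.
Need I₃/I₀ = 0.254, so cos²(θ − 71°) = 0.254 / 0.4747 = 0.5351.
θ − 71° = arccos(√0.5351) = 43.0°, giving θ ≈ 71 + 43.0 = 114.0°.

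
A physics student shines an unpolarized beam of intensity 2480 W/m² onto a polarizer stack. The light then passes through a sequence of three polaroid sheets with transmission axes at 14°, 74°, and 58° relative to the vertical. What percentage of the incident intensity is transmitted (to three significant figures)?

≈ 11.6%

Unpolarized light through the first polarizer → I₁ = 2480 W/m²/2 = 1240 W/m², polarized at 14°.
I₂ = I₁ · cos²(60°) = 1240 · 0.25 = 310 W/m².
I₃ = I₂ · cos²(16°) = 310 · 0.924 = 286.4 W/m².
That is 11.55% of the incident intensity.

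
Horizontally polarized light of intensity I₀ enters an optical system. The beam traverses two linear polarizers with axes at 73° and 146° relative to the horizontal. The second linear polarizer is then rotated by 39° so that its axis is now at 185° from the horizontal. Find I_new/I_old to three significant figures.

Before rotation:
By Malus's law, I₁ = I₀ cos²(73° − 0°) = I₀ cos²(73°) = 0.08548 I₀.
I₂ = I₁ cos²(146° − 73°) = 0.08548 I₀ · cos²(73°) = 0.007307 I₀.
After rotation:
I₁ = I₀ cos²(73° − 0°) = I₀ cos²(73°) = 0.08548 I₀.
Angle between axes 1 and 2: 68°. I₂ = 0.08548 I₀ · cos²(68°) = 0.012 I₀.
Ratio = 0.012 / 0.007307 = 1.642.

I_new/I_old ≈ 1.64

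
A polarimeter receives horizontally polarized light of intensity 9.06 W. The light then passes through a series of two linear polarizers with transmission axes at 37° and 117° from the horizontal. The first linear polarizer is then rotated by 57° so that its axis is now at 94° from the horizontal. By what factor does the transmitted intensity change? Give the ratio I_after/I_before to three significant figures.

I_new/I_old ≈ 0.214

Before rotation:
I₁ = I₀ cos²(37° − 0°) = I₀ cos²(37°) = 0.6378 I₀.
I₂ = I₁ cos²(117° − 37°) = 0.6378 I₀ · cos²(80°) = 0.01923 I₀.
After rotation:
I₁ = I₀ cos²(94° − 0°) = I₀ cos²(86°) = 0.004866 I₀.
I₂ = I₁ cos²(117° − 94°) = 0.004866 I₀ · cos²(23°) = 0.004123 I₀.
Ratio = 0.004123 / 0.01923 = 0.2144.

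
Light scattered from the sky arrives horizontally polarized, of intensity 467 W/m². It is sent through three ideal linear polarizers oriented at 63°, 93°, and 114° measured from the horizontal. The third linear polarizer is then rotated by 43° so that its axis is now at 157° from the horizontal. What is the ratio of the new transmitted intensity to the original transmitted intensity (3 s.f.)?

Before rotation:
I₁ = I₀ cos²(63° − 0°) = I₀ cos²(63°) = 0.2061 I₀.
I₂ = I₁ cos²(93° − 63°) = 0.2061 I₀ · cos²(30°) = 0.1546 I₀.
I₃ = I₂ cos²(114° − 93°) = 0.1546 I₀ · cos²(21°) = 0.1347 I₀.
After rotation:
I₁ = I₀ cos²(63° − 0°) = I₀ cos²(63°) = 0.2061 I₀.
I₂ = I₁ cos²(93° − 63°) = 0.2061 I₀ · cos²(30°) = 0.1546 I₀.
I₃ = I₂ cos²(157° − 93°) = 0.1546 I₀ · cos²(64°) = 0.02971 I₀.
Ratio = 0.02971 / 0.1347 = 0.2205.

I_new/I_old ≈ 0.220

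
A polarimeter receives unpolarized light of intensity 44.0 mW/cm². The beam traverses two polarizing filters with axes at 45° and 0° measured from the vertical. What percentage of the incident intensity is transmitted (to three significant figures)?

≈ 25.0%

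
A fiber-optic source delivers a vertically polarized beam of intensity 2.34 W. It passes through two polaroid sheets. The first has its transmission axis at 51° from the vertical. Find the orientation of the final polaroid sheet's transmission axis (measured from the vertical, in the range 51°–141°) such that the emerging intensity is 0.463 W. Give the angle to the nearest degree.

By Malus's law, I₁ = I₀ cos²(51° − 0°) = I₀ cos²(51°) = 0.396 I₀.
Target fraction: 0.463 / 2.34 W = 0.1979 of I₀.
Need I₂/I₀ = 0.1979, so cos²(θ − 51°) = 0.1979 / 0.396 = 0.4996.
θ − 51° = arccos(√0.4996) = 45.0°, giving θ ≈ 51 + 45.0 = 96.0°.

θ ≈ 96°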